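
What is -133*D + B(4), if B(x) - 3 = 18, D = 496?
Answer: -65947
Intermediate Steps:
B(x) = 21 (B(x) = 3 + 18 = 21)
-133*D + B(4) = -133*496 + 21 = -65968 + 21 = -65947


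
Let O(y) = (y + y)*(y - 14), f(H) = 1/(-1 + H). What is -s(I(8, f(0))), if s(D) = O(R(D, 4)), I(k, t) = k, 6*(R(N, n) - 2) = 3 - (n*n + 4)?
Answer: -445/18 ≈ -24.722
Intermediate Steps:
R(N, n) = 11/6 - n**2/6 (R(N, n) = 2 + (3 - (n*n + 4))/6 = 2 + (3 - (n**2 + 4))/6 = 2 + (3 - (4 + n**2))/6 = 2 + (3 + (-4 - n**2))/6 = 2 + (-1 - n**2)/6 = 2 + (-1/6 - n**2/6) = 11/6 - n**2/6)
O(y) = 2*y*(-14 + y) (O(y) = (2*y)*(-14 + y) = 2*y*(-14 + y))
s(D) = 445/18 (s(D) = 2*(11/6 - 1/6*4**2)*(-14 + (11/6 - 1/6*4**2)) = 2*(11/6 - 1/6*16)*(-14 + (11/6 - 1/6*16)) = 2*(11/6 - 8/3)*(-14 + (11/6 - 8/3)) = 2*(-5/6)*(-14 - 5/6) = 2*(-5/6)*(-89/6) = 445/18)
-s(I(8, f(0))) = -1*445/18 = -445/18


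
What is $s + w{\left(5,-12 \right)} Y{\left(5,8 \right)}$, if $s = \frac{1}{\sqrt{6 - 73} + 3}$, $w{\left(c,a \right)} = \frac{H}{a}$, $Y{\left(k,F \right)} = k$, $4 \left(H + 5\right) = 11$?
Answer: $\frac{297}{304} - \frac{i \sqrt{67}}{76} \approx 0.97697 - 0.1077 i$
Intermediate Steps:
$H = - \frac{9}{4}$ ($H = -5 + \frac{1}{4} \cdot 11 = -5 + \frac{11}{4} = - \frac{9}{4} \approx -2.25$)
$w{\left(c,a \right)} = - \frac{9}{4 a}$
$s = \frac{1}{3 + i \sqrt{67}}$ ($s = \frac{1}{\sqrt{-67} + 3} = \frac{1}{i \sqrt{67} + 3} = \frac{1}{3 + i \sqrt{67}} \approx 0.039474 - 0.1077 i$)
$s + w{\left(5,-12 \right)} Y{\left(5,8 \right)} = \left(\frac{3}{76} - \frac{i \sqrt{67}}{76}\right) + - \frac{9}{4 \left(-12\right)} 5 = \left(\frac{3}{76} - \frac{i \sqrt{67}}{76}\right) + \left(- \frac{9}{4}\right) \left(- \frac{1}{12}\right) 5 = \left(\frac{3}{76} - \frac{i \sqrt{67}}{76}\right) + \frac{3}{16} \cdot 5 = \left(\frac{3}{76} - \frac{i \sqrt{67}}{76}\right) + \frac{15}{16} = \frac{297}{304} - \frac{i \sqrt{67}}{76}$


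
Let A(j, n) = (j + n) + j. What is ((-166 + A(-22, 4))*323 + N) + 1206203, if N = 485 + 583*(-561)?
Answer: 813087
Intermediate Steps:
N = -326578 (N = 485 - 327063 = -326578)
A(j, n) = n + 2*j
((-166 + A(-22, 4))*323 + N) + 1206203 = ((-166 + (4 + 2*(-22)))*323 - 326578) + 1206203 = ((-166 + (4 - 44))*323 - 326578) + 1206203 = ((-166 - 40)*323 - 326578) + 1206203 = (-206*323 - 326578) + 1206203 = (-66538 - 326578) + 1206203 = -393116 + 1206203 = 813087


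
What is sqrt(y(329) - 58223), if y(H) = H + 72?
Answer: I*sqrt(57822) ≈ 240.46*I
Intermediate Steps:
y(H) = 72 + H
sqrt(y(329) - 58223) = sqrt((72 + 329) - 58223) = sqrt(401 - 58223) = sqrt(-57822) = I*sqrt(57822)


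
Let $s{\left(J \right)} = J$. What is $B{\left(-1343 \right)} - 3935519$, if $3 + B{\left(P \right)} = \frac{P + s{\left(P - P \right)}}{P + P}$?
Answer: $- \frac{7871043}{2} \approx -3.9355 \cdot 10^{6}$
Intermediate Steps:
$B{\left(P \right)} = - \frac{5}{2}$ ($B{\left(P \right)} = -3 + \frac{P + \left(P - P\right)}{P + P} = -3 + \frac{P + 0}{2 P} = -3 + P \frac{1}{2 P} = -3 + \frac{1}{2} = - \frac{5}{2}$)
$B{\left(-1343 \right)} - 3935519 = - \frac{5}{2} - 3935519 = - \frac{7871043}{2}$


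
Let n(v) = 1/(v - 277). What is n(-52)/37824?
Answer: -1/12444096 ≈ -8.0359e-8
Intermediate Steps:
n(v) = 1/(-277 + v)
n(-52)/37824 = 1/(-277 - 52*37824) = (1/37824)/(-329) = -1/329*1/37824 = -1/12444096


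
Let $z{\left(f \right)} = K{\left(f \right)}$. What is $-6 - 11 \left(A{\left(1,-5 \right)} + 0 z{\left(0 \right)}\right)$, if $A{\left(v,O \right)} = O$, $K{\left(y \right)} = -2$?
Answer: $49$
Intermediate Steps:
$z{\left(f \right)} = -2$
$-6 - 11 \left(A{\left(1,-5 \right)} + 0 z{\left(0 \right)}\right) = -6 - 11 \left(-5 + 0 \left(-2\right)\right) = -6 - 11 \left(-5 + 0\right) = -6 - -55 = -6 + 55 = 49$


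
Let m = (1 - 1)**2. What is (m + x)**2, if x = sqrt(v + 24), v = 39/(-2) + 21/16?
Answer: 93/16 ≈ 5.8125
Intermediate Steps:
v = -291/16 (v = 39*(-1/2) + 21*(1/16) = -39/2 + 21/16 = -291/16 ≈ -18.188)
m = 0 (m = 0**2 = 0)
x = sqrt(93)/4 (x = sqrt(-291/16 + 24) = sqrt(93/16) = sqrt(93)/4 ≈ 2.4109)
(m + x)**2 = (0 + sqrt(93)/4)**2 = (sqrt(93)/4)**2 = 93/16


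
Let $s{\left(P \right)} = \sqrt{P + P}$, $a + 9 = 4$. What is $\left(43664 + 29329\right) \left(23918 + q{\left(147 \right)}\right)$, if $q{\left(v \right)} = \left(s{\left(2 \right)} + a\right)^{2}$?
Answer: $1746503511$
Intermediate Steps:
$a = -5$ ($a = -9 + 4 = -5$)
$s{\left(P \right)} = \sqrt{2} \sqrt{P}$ ($s{\left(P \right)} = \sqrt{2 P} = \sqrt{2} \sqrt{P}$)
$q{\left(v \right)} = 9$ ($q{\left(v \right)} = \left(\sqrt{2} \sqrt{2} - 5\right)^{2} = \left(2 - 5\right)^{2} = \left(-3\right)^{2} = 9$)
$\left(43664 + 29329\right) \left(23918 + q{\left(147 \right)}\right) = \left(43664 + 29329\right) \left(23918 + 9\right) = 72993 \cdot 23927 = 1746503511$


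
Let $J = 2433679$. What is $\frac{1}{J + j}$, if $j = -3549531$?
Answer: $- \frac{1}{1115852} \approx -8.9618 \cdot 10^{-7}$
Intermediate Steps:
$\frac{1}{J + j} = \frac{1}{2433679 - 3549531} = \frac{1}{-1115852} = - \frac{1}{1115852}$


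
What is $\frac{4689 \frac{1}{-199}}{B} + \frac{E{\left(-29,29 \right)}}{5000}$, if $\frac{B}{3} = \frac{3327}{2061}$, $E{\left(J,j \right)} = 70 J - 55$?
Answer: $- \frac{1165809147}{220691000} \approx -5.2825$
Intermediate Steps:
$E{\left(J,j \right)} = -55 + 70 J$
$B = \frac{1109}{229}$ ($B = 3 \cdot \frac{3327}{2061} = 3 \cdot 3327 \cdot \frac{1}{2061} = 3 \cdot \frac{1109}{687} = \frac{1109}{229} \approx 4.8428$)
$\frac{4689 \frac{1}{-199}}{B} + \frac{E{\left(-29,29 \right)}}{5000} = \frac{4689 \frac{1}{-199}}{\frac{1109}{229}} + \frac{-55 + 70 \left(-29\right)}{5000} = 4689 \left(- \frac{1}{199}\right) \frac{229}{1109} + \left(-55 - 2030\right) \frac{1}{5000} = \left(- \frac{4689}{199}\right) \frac{229}{1109} - \frac{417}{1000} = - \frac{1073781}{220691} - \frac{417}{1000} = - \frac{1165809147}{220691000}$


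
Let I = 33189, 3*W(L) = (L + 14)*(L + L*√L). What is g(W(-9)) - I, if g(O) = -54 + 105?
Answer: -33138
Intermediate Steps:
W(L) = (14 + L)*(L + L^(3/2))/3 (W(L) = ((L + 14)*(L + L*√L))/3 = ((14 + L)*(L + L^(3/2)))/3 = (14 + L)*(L + L^(3/2))/3)
g(O) = 51
g(W(-9)) - I = 51 - 1*33189 = 51 - 33189 = -33138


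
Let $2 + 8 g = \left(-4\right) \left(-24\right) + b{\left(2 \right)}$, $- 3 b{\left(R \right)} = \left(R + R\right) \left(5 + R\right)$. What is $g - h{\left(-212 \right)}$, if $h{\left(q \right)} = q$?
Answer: $\frac{2671}{12} \approx 222.58$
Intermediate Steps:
$b{\left(R \right)} = - \frac{2 R \left(5 + R\right)}{3}$ ($b{\left(R \right)} = - \frac{\left(R + R\right) \left(5 + R\right)}{3} = - \frac{2 R \left(5 + R\right)}{3}$)
$g = \frac{127}{12}$ ($g = - \frac{1}{4} + \frac{\left(-4\right) \left(-24\right) - \frac{4 \left(5 + 2\right)}{3}}{8} = - \frac{1}{4} + \frac{96 - \frac{4}{3} \cdot 7}{8} = - \frac{1}{4} + \frac{96 - \frac{28}{3}}{8} = - \frac{1}{4} + \frac{1}{8} \cdot \frac{260}{3} = - \frac{1}{4} + \frac{65}{6} = \frac{127}{12} \approx 10.583$)
$g - h{\left(-212 \right)} = \frac{127}{12} - -212 = \frac{127}{12} + 212 = \frac{2671}{12}$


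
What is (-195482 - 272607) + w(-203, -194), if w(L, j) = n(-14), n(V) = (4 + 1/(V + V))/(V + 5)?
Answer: -39319513/84 ≈ -4.6809e+5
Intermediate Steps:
n(V) = (4 + 1/(2*V))/(5 + V)
w(L, j) = -37/84 (w(L, j) = (½)*(1 + 8*(-14))/(-14*(5 - 14)) = (½)*(-1/14)*(1 - 112)/(-9) = (½)*(-1/14)*(-⅑)*(-111) = -37/84)
(-195482 - 272607) + w(-203, -194) = (-195482 - 272607) - 37/84 = -468089 - 37/84 = -39319513/84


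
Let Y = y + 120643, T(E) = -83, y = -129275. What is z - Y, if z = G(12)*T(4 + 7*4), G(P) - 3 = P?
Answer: 7387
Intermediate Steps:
G(P) = 3 + P
z = -1245 (z = (3 + 12)*(-83) = 15*(-83) = -1245)
Y = -8632 (Y = -129275 + 120643 = -8632)
z - Y = -1245 - 1*(-8632) = -1245 + 8632 = 7387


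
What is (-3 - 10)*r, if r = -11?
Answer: 143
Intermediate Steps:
(-3 - 10)*r = (-3 - 10)*(-11) = -13*(-11) = 143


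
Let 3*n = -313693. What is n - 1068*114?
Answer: -678949/3 ≈ -2.2632e+5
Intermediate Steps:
n = -313693/3 (n = (⅓)*(-313693) = -313693/3 ≈ -1.0456e+5)
n - 1068*114 = -313693/3 - 1068*114 = -313693/3 - 1*121752 = -313693/3 - 121752 = -678949/3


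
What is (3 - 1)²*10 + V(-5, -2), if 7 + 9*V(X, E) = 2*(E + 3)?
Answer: 355/9 ≈ 39.444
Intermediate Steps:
V(X, E) = -⅑ + 2*E/9 (V(X, E) = -7/9 + (2*(E + 3))/9 = -7/9 + (2*(3 + E))/9 = -7/9 + (6 + 2*E)/9 = -7/9 + (⅔ + 2*E/9) = -⅑ + 2*E/9)
(3 - 1)²*10 + V(-5, -2) = (3 - 1)²*10 + (-⅑ + (2/9)*(-2)) = 2²*10 + (-⅑ - 4/9) = 4*10 - 5/9 = 40 - 5/9 = 355/9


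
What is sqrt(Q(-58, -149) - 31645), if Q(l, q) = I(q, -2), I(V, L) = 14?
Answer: I*sqrt(31631) ≈ 177.85*I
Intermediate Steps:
Q(l, q) = 14
sqrt(Q(-58, -149) - 31645) = sqrt(14 - 31645) = sqrt(-31631) = I*sqrt(31631)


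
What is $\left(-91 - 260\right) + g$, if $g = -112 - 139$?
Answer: $-602$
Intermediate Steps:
$g = -251$ ($g = -112 - 139 = -251$)
$\left(-91 - 260\right) + g = \left(-91 - 260\right) - 251 = -351 - 251 = -602$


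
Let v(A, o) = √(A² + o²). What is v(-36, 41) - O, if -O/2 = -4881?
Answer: -9762 + √2977 ≈ -9707.4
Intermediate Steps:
O = 9762 (O = -2*(-4881) = 9762)
v(-36, 41) - O = √((-36)² + 41²) - 1*9762 = √(1296 + 1681) - 9762 = √2977 - 9762 = -9762 + √2977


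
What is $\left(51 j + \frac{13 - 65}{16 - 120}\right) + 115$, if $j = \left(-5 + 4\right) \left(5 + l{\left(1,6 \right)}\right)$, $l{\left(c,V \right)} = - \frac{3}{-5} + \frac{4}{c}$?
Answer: $- \frac{3741}{10} \approx -374.1$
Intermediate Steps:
$l{\left(c,V \right)} = \frac{3}{5} + \frac{4}{c}$ ($l{\left(c,V \right)} = \left(-3\right) \left(- \frac{1}{5}\right) + \frac{4}{c} = \frac{3}{5} + \frac{4}{c}$)
$j = - \frac{48}{5}$ ($j = \left(-5 + 4\right) \left(5 + \left(\frac{3}{5} + \frac{4}{1}\right)\right) = - (5 + \left(\frac{3}{5} + 4 \cdot 1\right)) = - (5 + \left(\frac{3}{5} + 4\right)) = - (5 + \frac{23}{5}) = \left(-1\right) \frac{48}{5} = - \frac{48}{5} \approx -9.6$)
$\left(51 j + \frac{13 - 65}{16 - 120}\right) + 115 = \left(51 \left(- \frac{48}{5}\right) + \frac{13 - 65}{16 - 120}\right) + 115 = \left(- \frac{2448}{5} - \frac{52}{-104}\right) + 115 = \left(- \frac{2448}{5} - - \frac{1}{2}\right) + 115 = \left(- \frac{2448}{5} + \frac{1}{2}\right) + 115 = - \frac{4891}{10} + 115 = - \frac{3741}{10}$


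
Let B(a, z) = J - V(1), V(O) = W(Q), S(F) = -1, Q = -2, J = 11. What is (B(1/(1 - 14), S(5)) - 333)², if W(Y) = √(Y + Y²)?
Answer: (322 + √2)² ≈ 1.0460e+5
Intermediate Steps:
V(O) = √2 (V(O) = √(-2*(1 - 2)) = √(-2*(-1)) = √2)
B(a, z) = 11 - √2
(B(1/(1 - 14), S(5)) - 333)² = ((11 - √2) - 333)² = (-322 - √2)²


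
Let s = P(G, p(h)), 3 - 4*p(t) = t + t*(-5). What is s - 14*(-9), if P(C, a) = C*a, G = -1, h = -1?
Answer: 505/4 ≈ 126.25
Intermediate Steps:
p(t) = 3/4 + t (p(t) = 3/4 - (t + t*(-5))/4 = 3/4 - (t - 5*t)/4 = 3/4 - (-1)*t = 3/4 + t)
s = 1/4 (s = -(3/4 - 1) = -1*(-1/4) = 1/4 ≈ 0.25000)
s - 14*(-9) = 1/4 - 14*(-9) = 1/4 + 126 = 505/4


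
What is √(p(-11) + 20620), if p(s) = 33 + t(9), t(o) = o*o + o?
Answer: √20743 ≈ 144.02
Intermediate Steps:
t(o) = o + o² (t(o) = o² + o = o + o²)
p(s) = 123 (p(s) = 33 + 9*(1 + 9) = 33 + 9*10 = 33 + 90 = 123)
√(p(-11) + 20620) = √(123 + 20620) = √20743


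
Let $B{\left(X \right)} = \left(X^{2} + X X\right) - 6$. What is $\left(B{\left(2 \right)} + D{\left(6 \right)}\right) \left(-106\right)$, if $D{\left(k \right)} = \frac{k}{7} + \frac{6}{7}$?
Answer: $- \frac{2756}{7} \approx -393.71$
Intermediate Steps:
$B{\left(X \right)} = -6 + 2 X^{2}$ ($B{\left(X \right)} = \left(X^{2} + X^{2}\right) - 6 = 2 X^{2} - 6 = -6 + 2 X^{2}$)
$D{\left(k \right)} = \frac{6}{7} + \frac{k}{7}$ ($D{\left(k \right)} = k \frac{1}{7} + 6 \cdot \frac{1}{7} = \frac{k}{7} + \frac{6}{7} = \frac{6}{7} + \frac{k}{7}$)
$\left(B{\left(2 \right)} + D{\left(6 \right)}\right) \left(-106\right) = \left(\left(-6 + 2 \cdot 2^{2}\right) + \left(\frac{6}{7} + \frac{1}{7} \cdot 6\right)\right) \left(-106\right) = \left(\left(-6 + 2 \cdot 4\right) + \left(\frac{6}{7} + \frac{6}{7}\right)\right) \left(-106\right) = \left(\left(-6 + 8\right) + \frac{12}{7}\right) \left(-106\right) = \left(2 + \frac{12}{7}\right) \left(-106\right) = \frac{26}{7} \left(-106\right) = - \frac{2756}{7}$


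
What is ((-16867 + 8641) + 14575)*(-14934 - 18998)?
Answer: -215434268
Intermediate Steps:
((-16867 + 8641) + 14575)*(-14934 - 18998) = (-8226 + 14575)*(-33932) = 6349*(-33932) = -215434268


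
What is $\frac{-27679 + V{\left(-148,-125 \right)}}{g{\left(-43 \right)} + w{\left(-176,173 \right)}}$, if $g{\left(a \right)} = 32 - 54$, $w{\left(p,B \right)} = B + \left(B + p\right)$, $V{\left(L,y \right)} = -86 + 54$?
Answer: $- \frac{27711}{148} \approx -187.24$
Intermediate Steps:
$V{\left(L,y \right)} = -32$
$w{\left(p,B \right)} = p + 2 B$
$g{\left(a \right)} = -22$ ($g{\left(a \right)} = 32 - 54 = -22$)
$\frac{-27679 + V{\left(-148,-125 \right)}}{g{\left(-43 \right)} + w{\left(-176,173 \right)}} = \frac{-27679 - 32}{-22 + \left(-176 + 2 \cdot 173\right)} = - \frac{27711}{-22 + \left(-176 + 346\right)} = - \frac{27711}{-22 + 170} = - \frac{27711}{148}$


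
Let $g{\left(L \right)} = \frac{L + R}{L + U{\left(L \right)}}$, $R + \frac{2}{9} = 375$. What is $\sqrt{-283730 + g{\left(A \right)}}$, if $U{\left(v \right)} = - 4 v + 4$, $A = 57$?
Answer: $\frac{2 i \sqrt{17804290673}}{501} \approx 532.67 i$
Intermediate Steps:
$U{\left(v \right)} = 4 - 4 v$
$R = \frac{3373}{9}$ ($R = - \frac{2}{9} + 375 = \frac{3373}{9} \approx 374.78$)
$g{\left(L \right)} = \frac{\frac{3373}{9} + L}{4 - 3 L}$ ($g{\left(L \right)} = \frac{L + \frac{3373}{9}}{L - \left(-4 + 4 L\right)} = \frac{\frac{3373}{9} + L}{4 - 3 L}$)
$\sqrt{-283730 + g{\left(A \right)}} = \sqrt{-283730 + \frac{-3373 - 513}{9 \left(-4 + 3 \cdot 57\right)}} = \sqrt{-283730 + \frac{-3373 - 513}{9 \left(-4 + 171\right)}} = \sqrt{-283730 + \frac{1}{9} \cdot \frac{1}{167} \left(-3886\right)} = \sqrt{-283730 - \frac{3886}{1503}} = \sqrt{- \frac{426450076}{1503}} = \frac{2 i \sqrt{17804290673}}{501}$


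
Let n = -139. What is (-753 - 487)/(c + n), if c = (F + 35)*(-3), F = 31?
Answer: 1240/337 ≈ 3.6795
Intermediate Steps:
c = -198 (c = (31 + 35)*(-3) = 66*(-3) = -198)
(-753 - 487)/(c + n) = (-753 - 487)/(-198 - 139) = -1240/(-337) = -1240*(-1/337) = 1240/337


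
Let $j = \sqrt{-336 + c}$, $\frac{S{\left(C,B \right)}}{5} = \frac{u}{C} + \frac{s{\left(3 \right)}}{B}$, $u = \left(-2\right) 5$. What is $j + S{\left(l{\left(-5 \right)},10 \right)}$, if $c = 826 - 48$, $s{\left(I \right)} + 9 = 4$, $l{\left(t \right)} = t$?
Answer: $\frac{15}{2} + \sqrt{442} \approx 28.524$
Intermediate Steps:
$u = -10$
$s{\left(I \right)} = -5$ ($s{\left(I \right)} = -9 + 4 = -5$)
$c = 778$ ($c = 826 - 48 = 778$)
$S{\left(C,B \right)} = - \frac{50}{C} - \frac{25}{B}$ ($S{\left(C,B \right)} = 5 \left(- \frac{10}{C} - \frac{5}{B}\right) = - \frac{50}{C} - \frac{25}{B}$)
$j = \sqrt{442}$ ($j = \sqrt{-336 + 778} = \sqrt{442} \approx 21.024$)
$j + S{\left(l{\left(-5 \right)},10 \right)} = \sqrt{442} - \left(-10 + \frac{5}{2}\right) = \sqrt{442} - - \frac{15}{2} = \sqrt{442} + \left(10 - \frac{5}{2}\right) = \sqrt{442} + \frac{15}{2} = \frac{15}{2} + \sqrt{442}$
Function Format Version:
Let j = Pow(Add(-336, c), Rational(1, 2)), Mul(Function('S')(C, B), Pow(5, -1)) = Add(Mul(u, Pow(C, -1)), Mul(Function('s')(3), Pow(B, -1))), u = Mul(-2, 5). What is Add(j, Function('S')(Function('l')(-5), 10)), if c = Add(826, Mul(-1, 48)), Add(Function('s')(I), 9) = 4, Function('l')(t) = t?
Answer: Add(Rational(15, 2), Pow(442, Rational(1, 2))) ≈ 28.524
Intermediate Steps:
u = -10
Function('s')(I) = -5 (Function('s')(I) = Add(-9, 4) = -5)
c = 778 (c = Add(826, -48) = 778)
Function('S')(C, B) = Add(Mul(-50, Pow(C, -1)), Mul(-25, Pow(B, -1))) (Function('S')(C, B) = Mul(5, Add(Mul(-10, Pow(C, -1)), Mul(-5, Pow(B, -1)))) = Add(Mul(-50, Pow(C, -1)), Mul(-25, Pow(B, -1))))
j = Pow(442, Rational(1, 2)) (j = Pow(Add(-336, 778), Rational(1, 2)) = Pow(442, Rational(1, 2)) ≈ 21.024)
Add(j, Function('S')(Function('l')(-5), 10)) = Add(Pow(442, Rational(1, 2)), Add(Mul(-50, Pow(-5, -1)), Mul(-25, Pow(10, -1)))) = Add(Pow(442, Rational(1, 2)), Add(Mul(-50, Rational(-1, 5)), Mul(-25, Rational(1, 10)))) = Add(Pow(442, Rational(1, 2)), Add(10, Rational(-5, 2))) = Add(Pow(442, Rational(1, 2)), Rational(15, 2)) = Add(Rational(15, 2), Pow(442, Rational(1, 2)))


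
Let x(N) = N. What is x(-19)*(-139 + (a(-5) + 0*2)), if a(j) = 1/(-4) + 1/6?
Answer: 31711/12 ≈ 2642.6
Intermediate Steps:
a(j) = -1/12 (a(j) = 1*(-1/4) + 1*(1/6) = -1/4 + 1/6 = -1/12)
x(-19)*(-139 + (a(-5) + 0*2)) = -19*(-139 + (-1/12 + 0*2)) = -19*(-139 + (-1/12 + 0)) = -19*(-139 - 1/12) = -19*(-1669/12) = 31711/12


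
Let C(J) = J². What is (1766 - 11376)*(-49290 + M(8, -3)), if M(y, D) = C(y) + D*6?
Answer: 473234840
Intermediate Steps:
M(y, D) = y² + 6*D (M(y, D) = y² + D*6 = y² + 6*D)
(1766 - 11376)*(-49290 + M(8, -3)) = (1766 - 11376)*(-49290 + (8² + 6*(-3))) = -9610*(-49290 + (64 - 18)) = -9610*(-49290 + 46) = -9610*(-49244) = 473234840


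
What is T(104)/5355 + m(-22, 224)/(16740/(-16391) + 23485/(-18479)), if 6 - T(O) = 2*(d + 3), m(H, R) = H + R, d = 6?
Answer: -21843113611822/247858350915 ≈ -88.127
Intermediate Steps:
T(O) = -12 (T(O) = 6 - 2*(6 + 3) = 6 - 2*9 = 6 - 1*18 = 6 - 18 = -12)
T(104)/5355 + m(-22, 224)/(16740/(-16391) + 23485/(-18479)) = -12/5355 + (-22 + 224)/(16740/(-16391) + 23485/(-18479)) = -12*1/5355 + 202/(16740*(-1/16391) + 23485*(-1/18479)) = -4/1785 + 202/(-16740/16391 - 23485/18479) = -4/1785 + 202/(-694281095/302889289) = -4/1785 + 202*(-302889289/694281095) = -4/1785 - 61183636378/694281095 = -21843113611822/247858350915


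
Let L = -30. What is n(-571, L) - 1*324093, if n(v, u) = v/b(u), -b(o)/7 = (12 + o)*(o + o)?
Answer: -2450142509/7560 ≈ -3.2409e+5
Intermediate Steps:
b(o) = -14*o*(12 + o) (b(o) = -7*(12 + o)*(o + o) = -7*(12 + o)*2*o = -14*o*(12 + o))
n(v, u) = -v/(14*u*(12 + u)) (n(v, u) = v/((-14*u*(12 + u))) = v*(-1/(14*u*(12 + u))) = -v/(14*u*(12 + u)))
n(-571, L) - 1*324093 = -1/14*(-571)/(-30*(12 - 30)) - 1*324093 = -1/14*(-571)*(-1/30)/(-18) - 324093 = -1/14*(-571)*(-1/30)*(-1/18) - 324093 = 571/7560 - 324093 = -2450142509/7560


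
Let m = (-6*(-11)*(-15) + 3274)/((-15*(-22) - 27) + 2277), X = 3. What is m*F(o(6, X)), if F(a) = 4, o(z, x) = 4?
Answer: 2284/645 ≈ 3.5411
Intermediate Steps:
m = 571/645 (m = (66*(-15) + 3274)/((330 - 27) + 2277) = (-990 + 3274)/(303 + 2277) = 2284/2580 = 2284*(1/2580) = 571/645 ≈ 0.88527)
m*F(o(6, X)) = (571/645)*4 = 2284/645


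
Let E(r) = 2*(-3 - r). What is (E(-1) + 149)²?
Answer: 21025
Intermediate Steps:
E(r) = -6 - 2*r
(E(-1) + 149)² = ((-6 - 2*(-1)) + 149)² = ((-6 + 2) + 149)² = (-4 + 149)² = 145² = 21025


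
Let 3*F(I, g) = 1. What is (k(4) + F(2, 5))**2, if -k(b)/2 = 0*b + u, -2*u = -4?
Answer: 121/9 ≈ 13.444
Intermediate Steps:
u = 2 (u = -1/2*(-4) = 2)
F(I, g) = 1/3 (F(I, g) = (1/3)*1 = 1/3)
k(b) = -4 (k(b) = -2*(0*b + 2) = -2*(0 + 2) = -2*2 = -4)
(k(4) + F(2, 5))**2 = (-4 + 1/3)**2 = (-11/3)**2 = 121/9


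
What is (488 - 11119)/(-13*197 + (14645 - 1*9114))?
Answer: -10631/2970 ≈ -3.5795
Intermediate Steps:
(488 - 11119)/(-13*197 + (14645 - 1*9114)) = -10631/(-2561 + (14645 - 9114)) = -10631/(-2561 + 5531) = -10631/2970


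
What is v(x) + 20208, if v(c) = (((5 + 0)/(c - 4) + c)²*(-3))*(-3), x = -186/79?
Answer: 31921947588873/1572756964 ≈ 20297.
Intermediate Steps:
x = -186/79 (x = -186*1/79 = -186/79 ≈ -2.3544)
v(c) = 9*(c + 5/(-4 + c))² (v(c) = ((5/(-4 + c) + c)²*(-3))*(-3) = ((c + 5/(-4 + c))²*(-3))*(-3) = -3*(c + 5/(-4 + c))²*(-3) = 9*(c + 5/(-4 + c))²)
v(x) + 20208 = 9*(5 + (-186/79)² - 4*(-186/79))²/(-4 - 186/79)² + 20208 = 9*(5 + 34596/6241 + 744/79)²/(-502/79)² + 20208 = 9*(6241/252004)*(124577/6241)² + 20208 = 9*(6241/252004)*(15519428929/38950081) + 20208 = 139674860361/1572756964 + 20208 = 31921947588873/1572756964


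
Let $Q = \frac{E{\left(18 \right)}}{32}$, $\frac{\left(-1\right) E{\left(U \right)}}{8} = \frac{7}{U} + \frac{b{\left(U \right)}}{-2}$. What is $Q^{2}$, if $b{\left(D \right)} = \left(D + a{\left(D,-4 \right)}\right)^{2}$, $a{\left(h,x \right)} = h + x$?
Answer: $\frac{84805681}{5184} \approx 16359.0$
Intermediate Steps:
$b{\left(D \right)} = \left(-4 + 2 D\right)^{2}$ ($b{\left(D \right)} = \left(D + \left(D - 4\right)\right)^{2} = \left(D + \left(-4 + D\right)\right)^{2} = \left(-4 + 2 D\right)^{2}$)
$E{\left(U \right)} = - \frac{56}{U} + 16 \left(-2 + U\right)^{2}$ ($E{\left(U \right)} = - 8 \left(\frac{7}{U} + \frac{4 \left(-2 + U\right)^{2}}{-2}\right) = - 8 \left(\frac{7}{U} + 4 \left(-2 + U\right)^{2} \left(- \frac{1}{2}\right)\right) = - 8 \left(\frac{7}{U} - 2 \left(-2 + U\right)^{2}\right) = - 8 \left(- 2 \left(-2 + U\right)^{2} + \frac{7}{U}\right) = - \frac{56}{U} + 16 \left(-2 + U\right)^{2}$)
$Q = \frac{9209}{72}$ ($Q = \frac{- \frac{56}{18} + 16 \left(-2 + 18\right)^{2}}{32} = \left(\left(-56\right) \frac{1}{18} + 16 \cdot 16^{2}\right) \frac{1}{32} = \left(- \frac{28}{9} + 16 \cdot 256\right) \frac{1}{32} = \left(- \frac{28}{9} + 4096\right) \frac{1}{32} = \frac{36836}{9} \cdot \frac{1}{32} = \frac{9209}{72} \approx 127.9$)
$Q^{2} = \left(\frac{9209}{72}\right)^{2} = \frac{84805681}{5184}$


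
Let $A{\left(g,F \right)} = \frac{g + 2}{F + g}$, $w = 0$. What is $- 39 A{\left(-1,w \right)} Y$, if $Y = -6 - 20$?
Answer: $-1014$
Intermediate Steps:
$Y = -26$
$A{\left(g,F \right)} = \frac{2 + g}{F + g}$
$- 39 A{\left(-1,w \right)} Y = - 39 \frac{2 - 1}{0 - 1} \left(-26\right) = - 39 \frac{1}{-1} \cdot 1 \left(-26\right) = - 39 \left(\left(-1\right) 1\right) \left(-26\right) = \left(-39\right) \left(-1\right) \left(-26\right) = 39 \left(-26\right) = -1014$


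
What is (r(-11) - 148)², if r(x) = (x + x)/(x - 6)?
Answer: 6220036/289 ≈ 21523.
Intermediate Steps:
r(x) = 2*x/(-6 + x) (r(x) = (2*x)/(-6 + x) = 2*x/(-6 + x))
(r(-11) - 148)² = (2*(-11)/(-6 - 11) - 148)² = (2*(-11)/(-17) - 148)² = (2*(-11)*(-1/17) - 148)² = (22/17 - 148)² = (-2494/17)² = 6220036/289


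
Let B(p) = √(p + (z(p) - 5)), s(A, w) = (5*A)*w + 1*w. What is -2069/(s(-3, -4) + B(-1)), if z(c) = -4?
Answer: -57932/1573 + 2069*I*√10/3146 ≈ -36.829 + 2.0797*I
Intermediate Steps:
s(A, w) = w + 5*A*w (s(A, w) = 5*A*w + w = w + 5*A*w)
B(p) = √(-9 + p) (B(p) = √(p + (-4 - 5)) = √(p - 9) = √(-9 + p))
-2069/(s(-3, -4) + B(-1)) = -2069/(-4*(1 + 5*(-3)) + √(-9 - 1)) = -2069/(-4*(1 - 15) + √(-10)) = -2069/(-4*(-14) + I*√10) = -2069/(56 + I*√10)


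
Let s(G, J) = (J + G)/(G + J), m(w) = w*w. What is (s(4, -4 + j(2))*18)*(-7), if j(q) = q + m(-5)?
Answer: -126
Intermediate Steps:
m(w) = w²
j(q) = 25 + q (j(q) = q + (-5)² = q + 25 = 25 + q)
s(G, J) = 1 (s(G, J) = (G + J)/(G + J) = 1)
(s(4, -4 + j(2))*18)*(-7) = (1*18)*(-7) = 18*(-7) = -126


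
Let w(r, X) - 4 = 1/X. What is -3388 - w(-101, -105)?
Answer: -356159/105 ≈ -3392.0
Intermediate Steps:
w(r, X) = 4 + 1/X
-3388 - w(-101, -105) = -3388 - (4 + 1/(-105)) = -3388 - (4 - 1/105) = -3388 - 1*419/105 = -3388 - 419/105 = -356159/105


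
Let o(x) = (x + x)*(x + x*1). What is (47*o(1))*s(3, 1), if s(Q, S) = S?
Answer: 188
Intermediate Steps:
o(x) = 4*x² (o(x) = (2*x)*(x + x) = (2*x)*(2*x) = 4*x²)
(47*o(1))*s(3, 1) = (47*(4*1²))*1 = (47*(4*1))*1 = (47*4)*1 = 188*1 = 188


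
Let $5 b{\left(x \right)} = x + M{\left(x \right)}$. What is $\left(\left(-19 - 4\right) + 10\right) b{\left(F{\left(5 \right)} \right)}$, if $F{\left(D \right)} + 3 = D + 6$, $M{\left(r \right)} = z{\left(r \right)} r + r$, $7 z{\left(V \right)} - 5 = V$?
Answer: $- \frac{2808}{35} \approx -80.229$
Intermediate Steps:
$z{\left(V \right)} = \frac{5}{7} + \frac{V}{7}$
$M{\left(r \right)} = r + r \left(\frac{5}{7} + \frac{r}{7}\right)$ ($M{\left(r \right)} = \left(\frac{5}{7} + \frac{r}{7}\right) r + r = r \left(\frac{5}{7} + \frac{r}{7}\right) + r = r + r \left(\frac{5}{7} + \frac{r}{7}\right)$)
$F{\left(D \right)} = 3 + D$ ($F{\left(D \right)} = -3 + \left(D + 6\right) = -3 + \left(6 + D\right) = 3 + D$)
$b{\left(x \right)} = \frac{x}{5} + \frac{x \left(12 + x\right)}{35}$ ($b{\left(x \right)} = \frac{x + \frac{x \left(12 + x\right)}{7}}{5} = \frac{x}{5} + \frac{x \left(12 + x\right)}{35}$)
$\left(\left(-19 - 4\right) + 10\right) b{\left(F{\left(5 \right)} \right)} = \left(\left(-19 - 4\right) + 10\right) \frac{\left(3 + 5\right) \left(19 + \left(3 + 5\right)\right)}{35} = \left(-23 + 10\right) \frac{1}{35} \cdot 8 \left(19 + 8\right) = - 13 \cdot \frac{1}{35} \cdot 8 \cdot 27 = \left(-13\right) \frac{216}{35} = - \frac{2808}{35}$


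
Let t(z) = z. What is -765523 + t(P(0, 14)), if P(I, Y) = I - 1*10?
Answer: -765533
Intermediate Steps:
P(I, Y) = -10 + I (P(I, Y) = I - 10 = -10 + I)
-765523 + t(P(0, 14)) = -765523 + (-10 + 0) = -765523 - 10 = -765533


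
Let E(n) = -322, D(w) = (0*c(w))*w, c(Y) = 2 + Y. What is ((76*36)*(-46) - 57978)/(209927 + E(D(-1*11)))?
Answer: -183834/209605 ≈ -0.87705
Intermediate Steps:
D(w) = 0 (D(w) = (0*(2 + w))*w = 0*w = 0)
((76*36)*(-46) - 57978)/(209927 + E(D(-1*11))) = ((76*36)*(-46) - 57978)/(209927 - 322) = (2736*(-46) - 57978)/209605 = (-125856 - 57978)*(1/209605) = -183834*1/209605 = -183834/209605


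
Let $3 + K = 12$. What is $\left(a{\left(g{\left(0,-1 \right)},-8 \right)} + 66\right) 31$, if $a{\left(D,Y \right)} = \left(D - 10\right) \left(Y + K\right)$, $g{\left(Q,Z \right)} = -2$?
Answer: $1674$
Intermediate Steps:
$K = 9$ ($K = -3 + 12 = 9$)
$a{\left(D,Y \right)} = \left(-10 + D\right) \left(9 + Y\right)$ ($a{\left(D,Y \right)} = \left(D - 10\right) \left(Y + 9\right) = \left(-10 + D\right) \left(9 + Y\right)$)
$\left(a{\left(g{\left(0,-1 \right)},-8 \right)} + 66\right) 31 = \left(\left(-90 - -80 + 9 \left(-2\right) - -16\right) + 66\right) 31 = \left(\left(-90 + 80 - 18 + 16\right) + 66\right) 31 = \left(-12 + 66\right) 31 = 54 \cdot 31 = 1674$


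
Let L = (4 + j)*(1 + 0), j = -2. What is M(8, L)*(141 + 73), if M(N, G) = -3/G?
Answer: -321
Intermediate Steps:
L = 2 (L = (4 - 2)*(1 + 0) = 2*1 = 2)
M(8, L)*(141 + 73) = (-3/2)*(141 + 73) = -3*½*214 = -3/2*214 = -321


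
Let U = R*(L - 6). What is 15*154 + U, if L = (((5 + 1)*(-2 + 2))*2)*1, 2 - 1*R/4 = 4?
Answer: 2358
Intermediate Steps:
R = -8 (R = 8 - 4*4 = 8 - 16 = -8)
L = 0 (L = ((6*0)*2)*1 = (0*2)*1 = 0*1 = 0)
U = 48 (U = -8*(0 - 6) = -8*(-6) = 48)
15*154 + U = 15*154 + 48 = 2310 + 48 = 2358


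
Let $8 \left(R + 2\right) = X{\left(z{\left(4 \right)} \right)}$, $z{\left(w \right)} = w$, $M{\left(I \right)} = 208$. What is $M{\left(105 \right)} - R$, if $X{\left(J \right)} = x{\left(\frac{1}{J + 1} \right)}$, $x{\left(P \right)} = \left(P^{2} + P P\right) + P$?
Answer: $\frac{41993}{200} \approx 209.97$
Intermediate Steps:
$x{\left(P \right)} = P + 2 P^{2}$ ($x{\left(P \right)} = \left(P^{2} + P^{2}\right) + P = 2 P^{2} + P = P + 2 P^{2}$)
$X{\left(J \right)} = \frac{1 + \frac{2}{1 + J}}{1 + J}$ ($X{\left(J \right)} = \frac{1 + \frac{2}{J + 1}}{J + 1} = \frac{1 + \frac{2}{1 + J}}{1 + J}$)
$R = - \frac{393}{200}$ ($R = -2 + \frac{\frac{1}{\left(1 + 4\right)^{2}} \left(3 + 4\right)}{8} = -2 + \frac{\frac{1}{25} \cdot 7}{8} = -2 + \frac{1}{8} \cdot \frac{7}{25} = -2 + \frac{7}{200} = - \frac{393}{200} \approx -1.965$)
$M{\left(105 \right)} - R = 208 - - \frac{393}{200} = 208 + \frac{393}{200} = \frac{41993}{200}$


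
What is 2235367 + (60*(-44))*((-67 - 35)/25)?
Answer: 11230691/5 ≈ 2.2461e+6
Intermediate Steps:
2235367 + (60*(-44))*((-67 - 35)/25) = 2235367 - (-269280)/25 = 2235367 - 2640*(-102/25) = 2235367 + 53856/5 = 11230691/5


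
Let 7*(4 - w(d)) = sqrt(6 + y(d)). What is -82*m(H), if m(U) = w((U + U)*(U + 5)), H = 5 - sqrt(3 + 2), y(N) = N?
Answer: -328 + 82*sqrt(116 - 30*sqrt(5))/7 ≈ -246.07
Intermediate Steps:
H = 5 - sqrt(5) ≈ 2.7639
w(d) = 4 - sqrt(6 + d)/7
m(U) = 4 - sqrt(6 + 2*U*(5 + U))/7 (m(U) = 4 - sqrt(6 + (U + U)*(U + 5))/7 = 4 - sqrt(6 + (2*U)*(5 + U))/7 = 4 - sqrt(6 + 2*U*(5 + U))/7)
-82*m(H) = -82*(4 - sqrt(2)*sqrt(3 + (5 - sqrt(5))*(5 + (5 - sqrt(5))))/7) = -82*(4 - sqrt(2)*sqrt(3 + (5 - sqrt(5))*(10 - sqrt(5)))/7) = -328 + 82*sqrt(2)*sqrt(3 + (5 - sqrt(5))*(10 - sqrt(5)))/7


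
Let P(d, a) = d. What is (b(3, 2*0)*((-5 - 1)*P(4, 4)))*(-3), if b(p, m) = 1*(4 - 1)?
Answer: 216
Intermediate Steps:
b(p, m) = 3 (b(p, m) = 1*3 = 3)
(b(3, 2*0)*((-5 - 1)*P(4, 4)))*(-3) = (3*((-5 - 1)*4))*(-3) = (3*(-6*4))*(-3) = (3*(-24))*(-3) = -72*(-3) = 216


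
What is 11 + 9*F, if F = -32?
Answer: -277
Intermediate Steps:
11 + 9*F = 11 + 9*(-32) = 11 - 288 = -277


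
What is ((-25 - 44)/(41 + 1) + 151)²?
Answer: 4372281/196 ≈ 22308.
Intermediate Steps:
((-25 - 44)/(41 + 1) + 151)² = (-69/42 + 151)² = (-69*1/42 + 151)² = (-23/14 + 151)² = (2091/14)² = 4372281/196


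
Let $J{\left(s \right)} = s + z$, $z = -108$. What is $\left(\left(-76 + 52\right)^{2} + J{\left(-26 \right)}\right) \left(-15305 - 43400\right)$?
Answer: $-25947610$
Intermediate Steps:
$J{\left(s \right)} = -108 + s$ ($J{\left(s \right)} = s - 108 = -108 + s$)
$\left(\left(-76 + 52\right)^{2} + J{\left(-26 \right)}\right) \left(-15305 - 43400\right) = \left(\left(-76 + 52\right)^{2} - 134\right) \left(-15305 - 43400\right) = \left(\left(-24\right)^{2} - 134\right) \left(-58705\right) = \left(576 - 134\right) \left(-58705\right) = 442 \left(-58705\right) = -25947610$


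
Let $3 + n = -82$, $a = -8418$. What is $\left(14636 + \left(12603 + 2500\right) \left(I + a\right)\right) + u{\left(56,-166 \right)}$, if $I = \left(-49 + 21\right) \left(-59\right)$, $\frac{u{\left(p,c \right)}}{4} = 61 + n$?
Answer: $-102172358$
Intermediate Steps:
$n = -85$ ($n = -3 - 82 = -85$)
$u{\left(p,c \right)} = -96$ ($u{\left(p,c \right)} = 4 \left(61 - 85\right) = 4 \left(-24\right) = -96$)
$I = 1652$ ($I = \left(-28\right) \left(-59\right) = 1652$)
$\left(14636 + \left(12603 + 2500\right) \left(I + a\right)\right) + u{\left(56,-166 \right)} = \left(14636 + \left(12603 + 2500\right) \left(1652 - 8418\right)\right) - 96 = \left(14636 + 15103 \left(-6766\right)\right) - 96 = \left(14636 - 102186898\right) - 96 = -102172262 - 96 = -102172358$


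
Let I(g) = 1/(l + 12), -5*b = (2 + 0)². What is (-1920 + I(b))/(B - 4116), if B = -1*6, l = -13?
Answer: 1921/4122 ≈ 0.46604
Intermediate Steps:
B = -6
b = -⅘ (b = -(2 + 0)²/5 = -⅕*2² = -⅕*4 = -⅘ ≈ -0.80000)
I(g) = -1 (I(g) = 1/(-13 + 12) = 1/(-1) = -1)
(-1920 + I(b))/(B - 4116) = (-1920 - 1)/(-6 - 4116) = -1921/(-4122) = -1921*(-1/4122) = 1921/4122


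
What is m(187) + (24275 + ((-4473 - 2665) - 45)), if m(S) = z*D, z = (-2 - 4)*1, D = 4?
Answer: 17068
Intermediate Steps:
z = -6 (z = -6*1 = -6)
m(S) = -24 (m(S) = -6*4 = -24)
m(187) + (24275 + ((-4473 - 2665) - 45)) = -24 + (24275 + ((-4473 - 2665) - 45)) = -24 + (24275 + (-7138 - 45)) = -24 + (24275 - 7183) = -24 + 17092 = 17068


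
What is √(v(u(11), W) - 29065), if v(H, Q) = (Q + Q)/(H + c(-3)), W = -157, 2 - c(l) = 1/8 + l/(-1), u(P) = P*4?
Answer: I*√69802649/49 ≈ 170.51*I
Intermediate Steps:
u(P) = 4*P
c(l) = 15/8 + l (c(l) = 2 - (1/8 + l/(-1)) = 2 - (1*(⅛) + l*(-1)) = 2 - (⅛ - l) = 2 + (-⅛ + l) = 15/8 + l)
v(H, Q) = 2*Q/(-9/8 + H) (v(H, Q) = (Q + Q)/(H + (15/8 - 3)) = (2*Q)/(H - 9/8) = (2*Q)/(-9/8 + H) = 2*Q/(-9/8 + H))
√(v(u(11), W) - 29065) = √(16*(-157)/(-9 + 8*(4*11)) - 29065) = √(16*(-157)/(-9 + 8*44) - 29065) = √(16*(-157)/(-9 + 352) - 29065) = √(16*(-157)/343 - 29065) = √(16*(-157)*(1/343) - 29065) = √(-2512/343 - 29065) = √(-9971807/343) = I*√69802649/49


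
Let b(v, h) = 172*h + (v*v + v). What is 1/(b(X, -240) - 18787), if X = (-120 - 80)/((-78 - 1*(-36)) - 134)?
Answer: -484/29071253 ≈ -1.6649e-5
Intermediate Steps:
X = 25/22 (X = -200/((-78 + 36) - 134) = -200/(-42 - 134) = -200/(-176) = -200*(-1/176) = 25/22 ≈ 1.1364)
b(v, h) = v + v² + 172*h (b(v, h) = 172*h + (v² + v) = 172*h + (v + v²) = v + v² + 172*h)
1/(b(X, -240) - 18787) = 1/((25/22 + (25/22)² + 172*(-240)) - 18787) = 1/((25/22 + 625/484 - 41280) - 18787) = 1/(-19978345/484 - 18787) = 1/(-29071253/484) = -484/29071253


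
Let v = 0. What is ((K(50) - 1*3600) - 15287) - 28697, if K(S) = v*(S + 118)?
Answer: -47584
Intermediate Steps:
K(S) = 0 (K(S) = 0*(S + 118) = 0*(118 + S) = 0)
((K(50) - 1*3600) - 15287) - 28697 = ((0 - 1*3600) - 15287) - 28697 = ((0 - 3600) - 15287) - 28697 = (-3600 - 15287) - 28697 = -18887 - 28697 = -47584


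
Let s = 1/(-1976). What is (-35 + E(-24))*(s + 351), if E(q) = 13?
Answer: -7629325/988 ≈ -7722.0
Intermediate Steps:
s = -1/1976 ≈ -0.00050607
(-35 + E(-24))*(s + 351) = (-35 + 13)*(-1/1976 + 351) = -22*693575/1976 = -7629325/988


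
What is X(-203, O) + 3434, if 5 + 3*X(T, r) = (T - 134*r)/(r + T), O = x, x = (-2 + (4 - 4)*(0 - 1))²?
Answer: 2049842/597 ≈ 3433.6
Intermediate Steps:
x = 4 (x = (-2 + 0*(-1))² = (-2 + 0)² = (-2)² = 4)
O = 4
X(T, r) = -5/3 + (T - 134*r)/(3*(T + r)) (X(T, r) = -5/3 + ((T - 134*r)/(r + T))/3 = -5/3 + ((T - 134*r)/(T + r))/3 = -5/3 + (T - 134*r)/(3*(T + r)))
X(-203, O) + 3434 = (-139*4 - 4*(-203))/(3*(-203 + 4)) + 3434 = (⅓)*(-556 + 812)/(-199) + 3434 = (⅓)*(-1/199)*256 + 3434 = -256/597 + 3434 = 2049842/597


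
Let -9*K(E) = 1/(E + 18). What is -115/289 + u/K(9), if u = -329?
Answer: 23104568/289 ≈ 79947.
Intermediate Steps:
K(E) = -1/(9*(18 + E)) (K(E) = -1/(9*(E + 18)) = -1/(9*(18 + E)))
-115/289 + u/K(9) = -115/289 - 329/((-1/(162 + 9*9))) = -115*1/289 - 329/((-1/(162 + 81))) = -115/289 - 329/((-1/243)) = -115/289 - 329/((-1*1/243)) = -115/289 - 329/(-1/243) = -115/289 - 329*(-243) = -115/289 + 79947 = 23104568/289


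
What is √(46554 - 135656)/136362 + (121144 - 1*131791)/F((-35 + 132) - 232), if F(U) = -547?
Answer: 10647/547 + I*√89102/136362 ≈ 19.464 + 0.002189*I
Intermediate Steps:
√(46554 - 135656)/136362 + (121144 - 1*131791)/F((-35 + 132) - 232) = √(46554 - 135656)/136362 + (121144 - 1*131791)/(-547) = √(-89102)*(1/136362) + (121144 - 131791)*(-1/547) = (I*√89102)*(1/136362) - 10647*(-1/547) = I*√89102/136362 + 10647/547 = 10647/547 + I*√89102/136362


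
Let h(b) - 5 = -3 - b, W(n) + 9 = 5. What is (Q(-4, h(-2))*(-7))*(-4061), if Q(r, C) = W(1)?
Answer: -113708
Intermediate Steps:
W(n) = -4 (W(n) = -9 + 5 = -4)
h(b) = 2 - b (h(b) = 5 + (-3 - b) = 2 - b)
Q(r, C) = -4
(Q(-4, h(-2))*(-7))*(-4061) = -4*(-7)*(-4061) = 28*(-4061) = -113708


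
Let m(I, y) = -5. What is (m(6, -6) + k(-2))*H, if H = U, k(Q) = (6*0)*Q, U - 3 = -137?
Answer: 670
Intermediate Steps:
U = -134 (U = 3 - 137 = -134)
k(Q) = 0 (k(Q) = 0*Q = 0)
H = -134
(m(6, -6) + k(-2))*H = (-5 + 0)*(-134) = -5*(-134) = 670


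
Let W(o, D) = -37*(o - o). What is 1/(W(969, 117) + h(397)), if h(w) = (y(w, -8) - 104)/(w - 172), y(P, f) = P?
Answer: 225/293 ≈ 0.76792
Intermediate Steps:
W(o, D) = 0 (W(o, D) = -37*0 = 0)
h(w) = (-104 + w)/(-172 + w) (h(w) = (w - 104)/(w - 172) = (-104 + w)/(-172 + w))
1/(W(969, 117) + h(397)) = 1/(0 + (-104 + 397)/(-172 + 397)) = 1/(0 + 293/225) = 1/(293/225) = 225/293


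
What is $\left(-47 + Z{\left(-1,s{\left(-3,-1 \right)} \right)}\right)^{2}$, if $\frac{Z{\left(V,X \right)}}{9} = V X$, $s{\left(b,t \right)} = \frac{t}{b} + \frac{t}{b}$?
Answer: $2809$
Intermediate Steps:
$s{\left(b,t \right)} = \frac{2 t}{b}$
$Z{\left(V,X \right)} = 9 V X$
$\left(-47 + Z{\left(-1,s{\left(-3,-1 \right)} \right)}\right)^{2} = \left(-47 + 9 \left(-1\right) 2 \left(-1\right) \frac{1}{-3}\right)^{2} = \left(-47 + 9 \left(-1\right) 2 \left(-1\right) \left(- \frac{1}{3}\right)\right)^{2} = \left(-47 + 9 \left(-1\right) \frac{2}{3}\right)^{2} = \left(-47 - 6\right)^{2} = \left(-53\right)^{2} = 2809$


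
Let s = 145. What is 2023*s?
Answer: 293335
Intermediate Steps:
2023*s = 2023*145 = 293335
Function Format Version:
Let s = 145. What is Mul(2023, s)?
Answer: 293335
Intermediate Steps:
Mul(2023, s) = Mul(2023, 145) = 293335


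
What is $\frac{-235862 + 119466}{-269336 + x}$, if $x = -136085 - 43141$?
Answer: $\frac{58198}{224281} \approx 0.25949$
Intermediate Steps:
$x = -179226$
$\frac{-235862 + 119466}{-269336 + x} = \frac{-235862 + 119466}{-269336 - 179226} = - \frac{116396}{-448562} = \left(-116396\right) \left(- \frac{1}{448562}\right) = \frac{58198}{224281}$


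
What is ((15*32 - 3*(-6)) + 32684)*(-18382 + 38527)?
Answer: 668451390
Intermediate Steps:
((15*32 - 3*(-6)) + 32684)*(-18382 + 38527) = ((480 + 18) + 32684)*20145 = (498 + 32684)*20145 = 33182*20145 = 668451390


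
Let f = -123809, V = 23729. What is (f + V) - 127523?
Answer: -227603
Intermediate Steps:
(f + V) - 127523 = (-123809 + 23729) - 127523 = -100080 - 127523 = -227603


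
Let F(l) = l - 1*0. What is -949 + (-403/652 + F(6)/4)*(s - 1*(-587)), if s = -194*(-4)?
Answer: 164977/652 ≈ 253.03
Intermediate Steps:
s = 776
F(l) = l (F(l) = l + 0 = l)
-949 + (-403/652 + F(6)/4)*(s - 1*(-587)) = -949 + (-403/652 + 6/4)*(776 - 1*(-587)) = -949 + (-403*1/652 + 6*(1/4))*(776 + 587) = -949 + (-403/652 + 3/2)*1363 = -949 + (575/652)*1363 = -949 + 783725/652 = 164977/652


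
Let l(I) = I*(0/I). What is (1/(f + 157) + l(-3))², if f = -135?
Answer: 1/484 ≈ 0.0020661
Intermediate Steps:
l(I) = 0 (l(I) = I*0 = 0)
(1/(f + 157) + l(-3))² = (1/(-135 + 157) + 0)² = (1/22 + 0)² = (1/22)² = 1/484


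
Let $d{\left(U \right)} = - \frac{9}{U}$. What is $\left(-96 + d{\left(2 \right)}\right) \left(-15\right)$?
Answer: $\frac{3015}{2} \approx 1507.5$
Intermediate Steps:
$\left(-96 + d{\left(2 \right)}\right) \left(-15\right) = \left(-96 - \frac{9}{2}\right) \left(-15\right) = \left(- \frac{201}{2}\right) \left(-15\right) = \frac{3015}{2}$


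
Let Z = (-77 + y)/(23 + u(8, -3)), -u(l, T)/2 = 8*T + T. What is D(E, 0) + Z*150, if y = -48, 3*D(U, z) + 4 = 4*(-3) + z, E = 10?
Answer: -57482/231 ≈ -248.84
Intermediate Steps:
D(U, z) = -16/3 + z/3 (D(U, z) = -4/3 + (4*(-3) + z)/3 = -4/3 + (-12 + z)/3 = -4/3 + (-4 + z/3) = -16/3 + z/3)
u(l, T) = -18*T (u(l, T) = -2*(8*T + T) = -18*T)
Z = -125/77 (Z = (-77 - 48)/(23 - 18*(-3)) = -125/(23 + 54) = -125/77 ≈ -1.6234)
D(E, 0) + Z*150 = (-16/3 + (⅓)*0) - 125/77*150 = (-16/3 + 0) - 18750/77 = -16/3 - 18750/77 = -57482/231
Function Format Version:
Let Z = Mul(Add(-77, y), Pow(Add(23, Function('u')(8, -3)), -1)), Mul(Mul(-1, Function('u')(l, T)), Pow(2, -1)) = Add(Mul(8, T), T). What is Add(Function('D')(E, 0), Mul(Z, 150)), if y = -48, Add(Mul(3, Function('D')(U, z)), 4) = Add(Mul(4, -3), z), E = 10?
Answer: Rational(-57482, 231) ≈ -248.84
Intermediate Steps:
Function('D')(U, z) = Add(Rational(-16, 3), Mul(Rational(1, 3), z)) (Function('D')(U, z) = Add(Rational(-4, 3), Mul(Rational(1, 3), Add(Mul(4, -3), z))) = Add(Rational(-4, 3), Mul(Rational(1, 3), Add(-12, z))) = Add(Rational(-4, 3), Add(-4, Mul(Rational(1, 3), z))) = Add(Rational(-16, 3), Mul(Rational(1, 3), z)))
Function('u')(l, T) = Mul(-18, T) (Function('u')(l, T) = Mul(-2, Add(Mul(8, T), T)) = Mul(-2, Mul(9, T)) = Mul(-18, T))
Z = Rational(-125, 77) (Z = Mul(Add(-77, -48), Pow(Add(23, Mul(-18, -3)), -1)) = Mul(-125, Pow(Add(23, 54), -1)) = Mul(-125, Pow(77, -1)) = Mul(-125, Rational(1, 77)) = Rational(-125, 77) ≈ -1.6234)
Add(Function('D')(E, 0), Mul(Z, 150)) = Add(Add(Rational(-16, 3), Mul(Rational(1, 3), 0)), Mul(Rational(-125, 77), 150)) = Add(Add(Rational(-16, 3), 0), Rational(-18750, 77)) = Add(Rational(-16, 3), Rational(-18750, 77)) = Rational(-57482, 231)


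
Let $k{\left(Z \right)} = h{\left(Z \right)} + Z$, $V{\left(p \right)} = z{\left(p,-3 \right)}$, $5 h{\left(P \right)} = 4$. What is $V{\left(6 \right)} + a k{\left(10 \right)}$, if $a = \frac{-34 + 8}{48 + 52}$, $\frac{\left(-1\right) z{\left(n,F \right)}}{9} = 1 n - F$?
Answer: $- \frac{10476}{125} \approx -83.808$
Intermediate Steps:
$h{\left(P \right)} = \frac{4}{5}$ ($h{\left(P \right)} = \frac{1}{5} \cdot 4 = \frac{4}{5}$)
$z{\left(n,F \right)} = - 9 n + 9 F$ ($z{\left(n,F \right)} = - 9 \left(1 n - F\right) = - 9 \left(n - F\right) = - 9 n + 9 F$)
$V{\left(p \right)} = -27 - 9 p$ ($V{\left(p \right)} = - 9 p + 9 \left(-3\right) = - 9 p - 27 = -27 - 9 p$)
$k{\left(Z \right)} = \frac{4}{5} + Z$
$a = - \frac{13}{50}$ ($a = - \frac{26}{100} = \left(-26\right) \frac{1}{100} = - \frac{13}{50} \approx -0.26$)
$V{\left(6 \right)} + a k{\left(10 \right)} = \left(-27 - 54\right) - \frac{13 \left(\frac{4}{5} + 10\right)}{50} = \left(-27 - 54\right) - \frac{351}{125} = -81 - \frac{351}{125} = - \frac{10476}{125}$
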